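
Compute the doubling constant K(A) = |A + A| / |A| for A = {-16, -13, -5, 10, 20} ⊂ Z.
K = |A + A| / |A| = 15/5 = 3

Enumerate A + A = {a + b : a, b ∈ A}. With |A| = 5, there are |A|^2 = 25 ordered sum pairs; collecting distinct values, A + A = {-32, -29, -26, -21, -18, -10, -6, -3, 4, 5, 7, 15, 20, 30, 40}, so |A + A| = 15. Thus K = 15/5 = 3. For comparison, the minimum possible |A + A| over all 5-element sets is 2·5 − 1 = 9 (so min K = 9/5), attained only by arithmetic progressions.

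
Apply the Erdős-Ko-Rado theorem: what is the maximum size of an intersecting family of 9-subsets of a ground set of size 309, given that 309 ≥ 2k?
max |F| = C(308, 8) = 1832649805164486

The Erdős-Ko-Rado theorem states: for n ≥ 2k, an intersecting family of k-subsets of an n-element set has size at most C(n − 1, k − 1), with equality for 'star' families {A ⊆ [n] : |A| = k, i ∈ A} (fix an element i). For n = 309, k = 9: C(308, 8) = 1832649805164486.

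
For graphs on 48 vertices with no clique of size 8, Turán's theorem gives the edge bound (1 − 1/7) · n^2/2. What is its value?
Turán density bound = (6/7) · 48^2/2 = 6912/7 ≈ 987.4286

Turán's theorem: ex(n, K_{r+1}) is achieved by the complete r-partite Turán graph T(n, r) with parts as balanced as possible, and is at most (1 − 1/r) · n^2/2. For r = 7, n = 48: the density bound is (6/7) · 2304/2 = 6912/7 ≈ 987.4286. The integer-valued extremum is e(T(48, 7)) = 987, which is strictly less than the density bound 6912/7 since 7 ∤ 48 (the parts of T(48, 7) cannot all be equal).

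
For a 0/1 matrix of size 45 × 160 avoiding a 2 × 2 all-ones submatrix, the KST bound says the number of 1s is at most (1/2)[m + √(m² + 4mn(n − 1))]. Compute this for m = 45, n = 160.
z(45, 160; 2, 2) ≤ (1/2)[45 + √(45² + 4·45·160·159)] = (1/2)[45 + √4581225] = 1092.6898

Kővári–Sós–Turán: let r_1, ..., r_45 be the row sums and z = Σ r_i the total number of 1s. Each pair of columns can share at most one row with both entries 1 (else a 2×2 all-ones block appears), so Σ_i C(r_i, 2) ≤ C(160, 2) = 12720. By convexity Σ_i C(r_i, 2) ≥ 45·C(z/45, 2) = z(z − 45)/(2·45), giving z² − 45z − 45·160·159 ≤ 0 and hence z ≤ (1/2)[45 + √(2025 + 4·1144800)] = (1/2)[45 + √4581225] ≈ (1/2)(45 + 2140.3796) = 1092.6898.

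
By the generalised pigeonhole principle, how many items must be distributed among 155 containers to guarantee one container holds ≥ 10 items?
n = (10 − 1)·155 + 1 = 1396

By the generalised pigeonhole principle, to guarantee some box contains ≥ r objects we need more than (r − 1) · k objects total. Threshold: n = (r − 1) · k + 1. With r = 10 and k = 155: n = 9 · 155 + 1 = 1395 + 1 = 1396. For n = 1395 = 9 · 155, we can put exactly 9 objects in every box, avoiding 10 in any single one — so 1396 is tight.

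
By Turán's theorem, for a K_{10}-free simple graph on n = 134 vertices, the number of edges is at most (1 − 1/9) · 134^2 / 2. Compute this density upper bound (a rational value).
Turán density bound = (8/9) · 134^2/2 = 71824/9 ≈ 7980.4444

Turán's theorem: ex(n, K_{r+1}) is achieved by the complete r-partite Turán graph T(n, r) with parts as balanced as possible, and is at most (1 − 1/r) · n^2/2. For r = 9, n = 134: the density bound is (8/9) · 17956/2 = 71824/9 ≈ 7980.4444. The integer-valued extremum is e(T(134, 9)) = 7980, which is strictly less than the density bound 71824/9 since 9 ∤ 134 (the parts of T(134, 9) cannot all be equal).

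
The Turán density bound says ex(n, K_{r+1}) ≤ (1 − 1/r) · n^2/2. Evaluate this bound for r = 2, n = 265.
Turán density bound = (1/2) · 265^2/2 = 70225/4 ≈ 17556.25

Turán's theorem: ex(n, K_{r+1}) is achieved by the complete r-partite Turán graph T(n, r) with parts as balanced as possible, and is at most (1 − 1/r) · n^2/2. For r = 2, n = 265: the density bound is (1/2) · 70225/2 = 70225/4 ≈ 17556.25. The integer-valued extremum is e(T(265, 2)) = 17556, which is strictly less than the density bound 70225/4 since 2 ∤ 265 (the parts of T(265, 2) cannot all be equal).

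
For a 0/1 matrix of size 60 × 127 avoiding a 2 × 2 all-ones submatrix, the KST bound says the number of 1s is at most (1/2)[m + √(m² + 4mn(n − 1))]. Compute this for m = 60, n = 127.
z(60, 127; 2, 2) ≤ (1/2)[60 + √(60² + 4·60·127·126)] = (1/2)[60 + √3844080] = 1010.3163

Kővári–Sós–Turán: let r_1, ..., r_60 be the row sums and z = Σ r_i the total number of 1s. Each pair of columns can share at most one row with both entries 1 (else a 2×2 all-ones block appears), so Σ_i C(r_i, 2) ≤ C(127, 2) = 8001. By convexity Σ_i C(r_i, 2) ≥ 60·C(z/60, 2) = z(z − 60)/(2·60), giving z² − 60z − 60·127·126 ≤ 0 and hence z ≤ (1/2)[60 + √(3600 + 4·960120)] = (1/2)[60 + √3844080] ≈ (1/2)(60 + 1960.6326) = 1010.3163.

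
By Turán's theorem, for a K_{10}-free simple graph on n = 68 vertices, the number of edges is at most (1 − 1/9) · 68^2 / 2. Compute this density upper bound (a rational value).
Turán density bound = (8/9) · 68^2/2 = 18496/9 ≈ 2055.1111

Turán's theorem: ex(n, K_{r+1}) is achieved by the complete r-partite Turán graph T(n, r) with parts as balanced as possible, and is at most (1 − 1/r) · n^2/2. For r = 9, n = 68: the density bound is (8/9) · 4624/2 = 18496/9 ≈ 2055.1111. The integer-valued extremum is e(T(68, 9)) = 2054, which is strictly less than the density bound 18496/9 since 9 ∤ 68 (the parts of T(68, 9) cannot all be equal).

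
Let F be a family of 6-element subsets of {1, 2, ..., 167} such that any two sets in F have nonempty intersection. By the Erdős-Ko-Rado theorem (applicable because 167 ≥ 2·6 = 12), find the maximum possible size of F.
max |F| = C(166, 5) = 988455798

The Erdős-Ko-Rado theorem states: for n ≥ 2k, an intersecting family of k-subsets of an n-element set has size at most C(n − 1, k − 1), with equality for 'star' families {A ⊆ [n] : |A| = k, i ∈ A} (fix an element i). For n = 167, k = 6: C(166, 5) = 988455798.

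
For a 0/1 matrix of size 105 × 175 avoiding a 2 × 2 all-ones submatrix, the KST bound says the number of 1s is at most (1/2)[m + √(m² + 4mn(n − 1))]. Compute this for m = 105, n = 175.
z(105, 175; 2, 2) ≤ (1/2)[105 + √(105² + 4·105·175·174)] = (1/2)[105 + √12800025] = 1841.3561

Kővári–Sós–Turán: let r_1, ..., r_105 be the row sums and z = Σ r_i the total number of 1s. Each pair of columns can share at most one row with both entries 1 (else a 2×2 all-ones block appears), so Σ_i C(r_i, 2) ≤ C(175, 2) = 15225. By convexity Σ_i C(r_i, 2) ≥ 105·C(z/105, 2) = z(z − 105)/(2·105), giving z² − 105z − 105·175·174 ≤ 0 and hence z ≤ (1/2)[105 + √(11025 + 4·3197250)] = (1/2)[105 + √12800025] ≈ (1/2)(105 + 3577.7123) = 1841.3561.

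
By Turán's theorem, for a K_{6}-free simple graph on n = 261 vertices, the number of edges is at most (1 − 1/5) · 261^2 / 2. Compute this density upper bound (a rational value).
Turán density bound = (4/5) · 261^2/2 = 136242/5 ≈ 27248.4

Turán's theorem: ex(n, K_{r+1}) is achieved by the complete r-partite Turán graph T(n, r) with parts as balanced as possible, and is at most (1 − 1/r) · n^2/2. For r = 5, n = 261: the density bound is (4/5) · 68121/2 = 136242/5 ≈ 27248.4. The integer-valued extremum is e(T(261, 5)) = 27248, which is strictly less than the density bound 136242/5 since 5 ∤ 261 (the parts of T(261, 5) cannot all be equal).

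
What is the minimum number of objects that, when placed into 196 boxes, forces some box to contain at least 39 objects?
n = (39 − 1)·196 + 1 = 7449

By the generalised pigeonhole principle, to guarantee some box contains ≥ r objects we need more than (r − 1) · k objects total. Threshold: n = (r − 1) · k + 1. With r = 39 and k = 196: n = 38 · 196 + 1 = 7448 + 1 = 7449. For n = 7448 = 38 · 196, we can put exactly 38 objects in every box, avoiding 39 in any single one — so 7449 is tight.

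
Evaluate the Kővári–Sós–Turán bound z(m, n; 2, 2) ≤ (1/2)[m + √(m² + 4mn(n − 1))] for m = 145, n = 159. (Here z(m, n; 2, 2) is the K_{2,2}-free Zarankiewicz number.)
z(145, 159; 2, 2) ≤ (1/2)[145 + √(145² + 4·145·159·158)] = (1/2)[145 + √14591785] = 1982.4598

Kővári–Sós–Turán: let r_1, ..., r_145 be the row sums and z = Σ r_i the total number of 1s. Each pair of columns can share at most one row with both entries 1 (else a 2×2 all-ones block appears), so Σ_i C(r_i, 2) ≤ C(159, 2) = 12561. By convexity Σ_i C(r_i, 2) ≥ 145·C(z/145, 2) = z(z − 145)/(2·145), giving z² − 145z − 145·159·158 ≤ 0 and hence z ≤ (1/2)[145 + √(21025 + 4·3642690)] = (1/2)[145 + √14591785] ≈ (1/2)(145 + 3819.9195) = 1982.4598.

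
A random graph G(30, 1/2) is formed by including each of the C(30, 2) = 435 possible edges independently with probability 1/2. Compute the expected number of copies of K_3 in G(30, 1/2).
E[# K_3] = C(30, 3) · (1/2)^C(3, 2) = 4060 / 2^3 = 1015/2 = 507.5

For each 3-subset S of vertices (there are C(30, 3) = 4060 such S), let X_S = 1 if S induces a K_3 (all C(3, 2) = 3 edges present). Then P(X_S = 1) = (1/2)^3 = 1/8. By linearity of expectation, E[# K_3] = C(30, 3) · (1/2)^3 = 4060 / 8 = 1015/2 = 507.5.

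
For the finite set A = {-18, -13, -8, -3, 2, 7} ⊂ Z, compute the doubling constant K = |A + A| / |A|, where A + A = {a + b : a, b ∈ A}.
K = |A + A| / |A| = 11/6

Enumerate A + A = {a + b : a, b ∈ A}. With |A| = 6, there are |A|^2 = 36 ordered sum pairs; collecting distinct values, A + A = {-36, -31, -26, -21, -16, -11, -6, -1, 4, 9, 14}, so |A + A| = 11. Thus K = 11/6. Here |A + A| = 2|A| − 1 = 11, the minimum possible — so K = 11/6 is minimal, which holds iff A is an arithmetic progression.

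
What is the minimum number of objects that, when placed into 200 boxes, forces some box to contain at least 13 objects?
n = (13 − 1)·200 + 1 = 2401

By the generalised pigeonhole principle, to guarantee some box contains ≥ r objects we need more than (r − 1) · k objects total. Threshold: n = (r − 1) · k + 1. With r = 13 and k = 200: n = 12 · 200 + 1 = 2400 + 1 = 2401. For n = 2400 = 12 · 200, we can put exactly 12 objects in every box, avoiding 13 in any single one — so 2401 is tight.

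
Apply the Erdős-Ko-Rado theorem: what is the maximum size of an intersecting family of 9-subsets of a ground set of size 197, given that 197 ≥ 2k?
max |F| = C(196, 8) = 46738976651640

The Erdős-Ko-Rado theorem states: for n ≥ 2k, an intersecting family of k-subsets of an n-element set has size at most C(n − 1, k − 1), with equality for 'star' families {A ⊆ [n] : |A| = k, i ∈ A} (fix an element i). For n = 197, k = 9: C(196, 8) = 46738976651640.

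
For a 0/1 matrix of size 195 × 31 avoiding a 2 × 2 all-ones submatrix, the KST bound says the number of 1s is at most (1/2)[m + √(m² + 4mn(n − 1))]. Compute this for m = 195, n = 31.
z(195, 31; 2, 2) ≤ (1/2)[195 + √(195² + 4·195·31·30)] = (1/2)[195 + √763425] = 534.371

Kővári–Sós–Turán: let r_1, ..., r_195 be the row sums and z = Σ r_i the total number of 1s. Each pair of columns can share at most one row with both entries 1 (else a 2×2 all-ones block appears), so Σ_i C(r_i, 2) ≤ C(31, 2) = 465. By convexity Σ_i C(r_i, 2) ≥ 195·C(z/195, 2) = z(z − 195)/(2·195), giving z² − 195z − 195·31·30 ≤ 0 and hence z ≤ (1/2)[195 + √(38025 + 4·181350)] = (1/2)[195 + √763425] ≈ (1/2)(195 + 873.742) = 534.371.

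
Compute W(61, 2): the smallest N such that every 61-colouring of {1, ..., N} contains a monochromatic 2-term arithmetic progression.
W(61, 2) = 61 + 1 = 62

A 2-term AP is any pair of integers, so a monochromatic 2-AP exists iff some colour is used at least twice. With 61 colours, the colouring i ↦ i on {1, ..., 61} uses each colour once, avoiding any monochromatic pair, so W(61, 2) > 61. For {1, ..., 62}, pigeonhole forces two integers of the same colour, which form a monochromatic 2-AP. Hence W(61, 2) = 62.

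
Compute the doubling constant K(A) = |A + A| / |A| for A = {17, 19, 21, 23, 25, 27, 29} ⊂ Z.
K = |A + A| / |A| = 13/7

Enumerate A + A = {a + b : a, b ∈ A}. With |A| = 7, there are |A|^2 = 49 ordered sum pairs; collecting distinct values, A + A = {34, 36, 38, 40, 42, 44, 46, 48, 50, 52, 54, 56, 58}, so |A + A| = 13. Thus K = 13/7. Here |A + A| = 2|A| − 1 = 13, the minimum possible — so K = 13/7 is minimal, which holds iff A is an arithmetic progression.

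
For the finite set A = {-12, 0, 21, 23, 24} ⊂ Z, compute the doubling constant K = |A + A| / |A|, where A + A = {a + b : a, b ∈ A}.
K = |A + A| / |A| = 15/5 = 3

Enumerate A + A = {a + b : a, b ∈ A}. With |A| = 5, there are |A|^2 = 25 ordered sum pairs; collecting distinct values, A + A = {-24, -12, 0, 9, 11, 12, 21, 23, 24, 42, 44, 45, 46, 47, 48}, so |A + A| = 15. Thus K = 15/5 = 3. For comparison, the minimum possible |A + A| over all 5-element sets is 2·5 − 1 = 9 (so min K = 9/5), attained only by arithmetic progressions.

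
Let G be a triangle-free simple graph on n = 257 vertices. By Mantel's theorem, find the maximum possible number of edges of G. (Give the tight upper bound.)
ex(257, K_3) = ⌊257^2/4⌋ = 16512

Mantel (1907): a triangle-free graph on n vertices has at most ⌊n^2/4⌋ edges, with equality for the complete bipartite graph K_{⌊n/2⌋, ⌈n/2⌉}. For n = 257: ⌊257^2/4⌋ = ⌊66049/4⌋ = 16512. The extremal graph is K_{128, 129}, which has 128·129 = 16512 edges.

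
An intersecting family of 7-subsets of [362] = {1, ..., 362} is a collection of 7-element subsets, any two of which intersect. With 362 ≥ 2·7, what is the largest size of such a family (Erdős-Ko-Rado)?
max |F| = C(361, 6) = 2948308303332

Erdős-Ko-Rado (1961): when n ≥ 2k, max |F| = C(n−1, k−1). The bound is attained by the star {A : i ∈ A} for any fixed i ∈ [n]. Here C(362−1, 7−1) = C(361, 6) = 2948308303332.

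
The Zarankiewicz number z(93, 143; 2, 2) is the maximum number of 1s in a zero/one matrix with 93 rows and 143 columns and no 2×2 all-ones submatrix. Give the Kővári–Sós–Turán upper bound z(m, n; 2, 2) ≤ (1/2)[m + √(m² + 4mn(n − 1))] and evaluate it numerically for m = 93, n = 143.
z(93, 143; 2, 2) ≤ (1/2)[93 + √(93² + 4·93·143·142)] = (1/2)[93 + √7562481] = 1421.4983

Kővári–Sós–Turán: let r_1, ..., r_93 be the row sums and z = Σ r_i the total number of 1s. Each pair of columns can share at most one row with both entries 1 (else a 2×2 all-ones block appears), so Σ_i C(r_i, 2) ≤ C(143, 2) = 10153. By convexity Σ_i C(r_i, 2) ≥ 93·C(z/93, 2) = z(z − 93)/(2·93), giving z² − 93z − 93·143·142 ≤ 0 and hence z ≤ (1/2)[93 + √(8649 + 4·1888458)] = (1/2)[93 + √7562481] ≈ (1/2)(93 + 2749.9965) = 1421.4983.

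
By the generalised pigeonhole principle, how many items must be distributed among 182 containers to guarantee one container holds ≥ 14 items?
n = (14 − 1)·182 + 1 = 2367

By the generalised pigeonhole principle, to guarantee some box contains ≥ r objects we need more than (r − 1) · k objects total. Threshold: n = (r − 1) · k + 1. With r = 14 and k = 182: n = 13 · 182 + 1 = 2366 + 1 = 2367. For n = 2366 = 13 · 182, we can put exactly 13 objects in every box, avoiding 14 in any single one — so 2367 is tight.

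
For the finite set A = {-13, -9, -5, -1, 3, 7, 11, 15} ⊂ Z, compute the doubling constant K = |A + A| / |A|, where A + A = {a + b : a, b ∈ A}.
K = |A + A| / |A| = 15/8

Enumerate A + A = {a + b : a, b ∈ A}. With |A| = 8, there are |A|^2 = 64 ordered sum pairs; collecting distinct values, A + A = {-26, -22, -18, -14, -10, -6, -2, 2, 6, 10, 14, 18, 22, 26, 30}, so |A + A| = 15. Thus K = 15/8. Here |A + A| = 2|A| − 1 = 15, the minimum possible — so K = 15/8 is minimal, which holds iff A is an arithmetic progression.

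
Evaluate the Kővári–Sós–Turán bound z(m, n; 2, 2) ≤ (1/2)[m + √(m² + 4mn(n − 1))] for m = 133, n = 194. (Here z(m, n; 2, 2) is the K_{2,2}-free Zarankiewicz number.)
z(133, 194; 2, 2) ≤ (1/2)[133 + √(133² + 4·133·194·193)] = (1/2)[133 + √19936833] = 2299.034

Kővári–Sós–Turán: let r_1, ..., r_133 be the row sums and z = Σ r_i the total number of 1s. Each pair of columns can share at most one row with both entries 1 (else a 2×2 all-ones block appears), so Σ_i C(r_i, 2) ≤ C(194, 2) = 18721. By convexity Σ_i C(r_i, 2) ≥ 133·C(z/133, 2) = z(z − 133)/(2·133), giving z² − 133z − 133·194·193 ≤ 0 and hence z ≤ (1/2)[133 + √(17689 + 4·4979786)] = (1/2)[133 + √19936833] ≈ (1/2)(133 + 4465.0681) = 2299.034.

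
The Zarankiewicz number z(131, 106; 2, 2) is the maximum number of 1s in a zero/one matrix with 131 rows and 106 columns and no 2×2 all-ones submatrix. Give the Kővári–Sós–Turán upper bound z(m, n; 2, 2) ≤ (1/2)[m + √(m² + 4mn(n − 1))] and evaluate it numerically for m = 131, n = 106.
z(131, 106; 2, 2) ≤ (1/2)[131 + √(131² + 4·131·106·105)] = (1/2)[131 + √5849281] = 1274.7643

Kővári–Sós–Turán: let r_1, ..., r_131 be the row sums and z = Σ r_i the total number of 1s. Each pair of columns can share at most one row with both entries 1 (else a 2×2 all-ones block appears), so Σ_i C(r_i, 2) ≤ C(106, 2) = 5565. By convexity Σ_i C(r_i, 2) ≥ 131·C(z/131, 2) = z(z − 131)/(2·131), giving z² − 131z − 131·106·105 ≤ 0 and hence z ≤ (1/2)[131 + √(17161 + 4·1458030)] = (1/2)[131 + √5849281] ≈ (1/2)(131 + 2418.5287) = 1274.7643.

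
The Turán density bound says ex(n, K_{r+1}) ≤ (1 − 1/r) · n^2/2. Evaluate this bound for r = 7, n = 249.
Turán density bound = (6/7) · 249^2/2 = 186003/7 ≈ 26571.8571

Turán's theorem: ex(n, K_{r+1}) is achieved by the complete r-partite Turán graph T(n, r) with parts as balanced as possible, and is at most (1 − 1/r) · n^2/2. For r = 7, n = 249: the density bound is (6/7) · 62001/2 = 186003/7 ≈ 26571.8571. The integer-valued extremum is e(T(249, 7)) = 26571, which is strictly less than the density bound 186003/7 since 7 ∤ 249 (the parts of T(249, 7) cannot all be equal).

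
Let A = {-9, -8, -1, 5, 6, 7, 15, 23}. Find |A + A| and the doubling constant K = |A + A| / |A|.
K = |A + A| / |A| = 27/8

Enumerate A + A = {a + b : a, b ∈ A}. With |A| = 8, there are |A|^2 = 64 ordered sum pairs; collecting distinct values, A + A = {-18, -17, -16, -10, -9, -4, -3, -2, -1, 4, 5, 6, 7, 10, 11, 12, 13, 14, 15, 20, 21, 22, 28, 29, 30, 38, 46}, so |A + A| = 27. Thus K = 27/8. For comparison, the minimum possible |A + A| over all 8-element sets is 2·8 − 1 = 15 (so min K = 15/8), attained only by arithmetic progressions.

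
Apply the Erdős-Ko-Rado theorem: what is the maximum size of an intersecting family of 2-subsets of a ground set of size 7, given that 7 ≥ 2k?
max |F| = C(6, 1) = 6

Erdős-Ko-Rado (1961): when n ≥ 2k, max |F| = C(n−1, k−1). The bound is attained by the star {A : i ∈ A} for any fixed i ∈ [n]. Here C(7−1, 2−1) = C(6, 1) = 6.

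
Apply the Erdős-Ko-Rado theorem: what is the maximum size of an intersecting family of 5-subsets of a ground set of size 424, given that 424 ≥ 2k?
max |F| = C(423, 4) = 1315142955

Erdős-Ko-Rado (1961): when n ≥ 2k, max |F| = C(n−1, k−1). The bound is attained by the star {A : i ∈ A} for any fixed i ∈ [n]. Here C(424−1, 5−1) = C(423, 4) = 1315142955.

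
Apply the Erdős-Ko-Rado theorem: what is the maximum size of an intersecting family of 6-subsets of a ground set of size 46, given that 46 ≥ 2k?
max |F| = C(45, 5) = 1221759

Erdős-Ko-Rado (1961): when n ≥ 2k, max |F| = C(n−1, k−1). The bound is attained by the star {A : i ∈ A} for any fixed i ∈ [n]. Here C(46−1, 6−1) = C(45, 5) = 1221759.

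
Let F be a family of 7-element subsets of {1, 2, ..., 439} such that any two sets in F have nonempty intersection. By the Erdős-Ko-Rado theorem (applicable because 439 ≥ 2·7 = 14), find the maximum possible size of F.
max |F| = C(438, 6) = 9474939010621

The Erdős-Ko-Rado theorem states: for n ≥ 2k, an intersecting family of k-subsets of an n-element set has size at most C(n − 1, k − 1), with equality for 'star' families {A ⊆ [n] : |A| = k, i ∈ A} (fix an element i). For n = 439, k = 7: C(438, 6) = 9474939010621.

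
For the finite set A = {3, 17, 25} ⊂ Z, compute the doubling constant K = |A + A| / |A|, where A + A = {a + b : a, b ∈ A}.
K = |A + A| / |A| = 6/3 = 2

Enumerate A + A = {a + b : a, b ∈ A}. With |A| = 3, there are |A|^2 = 9 ordered sum pairs; collecting distinct values, A + A = {6, 20, 28, 34, 42, 50}, so |A + A| = 6. Thus K = 6/3 = 2. For comparison, the minimum possible |A + A| over all 3-element sets is 2·3 − 1 = 5 (so min K = 5/3), attained only by arithmetic progressions.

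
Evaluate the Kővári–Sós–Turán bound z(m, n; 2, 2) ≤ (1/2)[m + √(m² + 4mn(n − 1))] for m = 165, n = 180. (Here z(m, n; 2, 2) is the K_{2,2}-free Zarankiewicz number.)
z(165, 180; 2, 2) ≤ (1/2)[165 + √(165² + 4·165·180·179)] = (1/2)[165 + √21292425] = 2389.6858

Kővári–Sós–Turán: let r_1, ..., r_165 be the row sums and z = Σ r_i the total number of 1s. Each pair of columns can share at most one row with both entries 1 (else a 2×2 all-ones block appears), so Σ_i C(r_i, 2) ≤ C(180, 2) = 16110. By convexity Σ_i C(r_i, 2) ≥ 165·C(z/165, 2) = z(z − 165)/(2·165), giving z² − 165z − 165·180·179 ≤ 0 and hence z ≤ (1/2)[165 + √(27225 + 4·5316300)] = (1/2)[165 + √21292425] ≈ (1/2)(165 + 4614.3716) = 2389.6858.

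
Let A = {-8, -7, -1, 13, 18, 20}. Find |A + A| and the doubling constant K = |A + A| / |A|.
K = |A + A| / |A| = 20/6 = 10/3

Enumerate A + A = {a + b : a, b ∈ A}. With |A| = 6, there are |A|^2 = 36 ordered sum pairs; collecting distinct values, A + A = {-16, -15, -14, -9, -8, -2, 5, 6, 10, 11, 12, 13, 17, 19, 26, 31, 33, 36, 38, 40}, so |A + A| = 20. Thus K = 20/6 = 10/3. For comparison, the minimum possible |A + A| over all 6-element sets is 2·6 − 1 = 11 (so min K = 11/6), attained only by arithmetic progressions.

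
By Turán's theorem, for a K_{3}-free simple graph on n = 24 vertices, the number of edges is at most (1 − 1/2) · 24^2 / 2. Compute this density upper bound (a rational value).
Turán density bound = (1/2) · 24^2/2 = 144

Turán's theorem: ex(n, K_{r+1}) is achieved by the complete r-partite Turán graph T(n, r) with parts as balanced as possible, and is at most (1 − 1/r) · n^2/2. For r = 2, n = 24: the density bound is (1/2) · 576/2 = 144. Since 2 ∣ 24, the Turán graph T(24, 2) has parts of equal size 12, and its edge count e(T(24, 2)) = 144 attains the density bound exactly.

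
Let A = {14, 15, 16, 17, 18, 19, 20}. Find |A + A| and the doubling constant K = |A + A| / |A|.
K = |A + A| / |A| = 13/7

Enumerate A + A = {a + b : a, b ∈ A}. With |A| = 7, there are |A|^2 = 49 ordered sum pairs; collecting distinct values, A + A = {28, 29, 30, 31, 32, 33, 34, 35, 36, 37, 38, 39, 40}, so |A + A| = 13. Thus K = 13/7. Here |A + A| = 2|A| − 1 = 13, the minimum possible — so K = 13/7 is minimal, which holds iff A is an arithmetic progression.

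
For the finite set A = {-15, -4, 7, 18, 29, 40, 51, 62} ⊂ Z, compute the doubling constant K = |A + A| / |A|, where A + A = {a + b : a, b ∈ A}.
K = |A + A| / |A| = 15/8

Enumerate A + A = {a + b : a, b ∈ A}. With |A| = 8, there are |A|^2 = 64 ordered sum pairs; collecting distinct values, A + A = {-30, -19, -8, 3, 14, 25, 36, 47, 58, 69, 80, 91, 102, 113, 124}, so |A + A| = 15. Thus K = 15/8. Here |A + A| = 2|A| − 1 = 15, the minimum possible — so K = 15/8 is minimal, which holds iff A is an arithmetic progression.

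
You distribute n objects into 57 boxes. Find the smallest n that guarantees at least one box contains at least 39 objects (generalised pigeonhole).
n = (39 − 1)·57 + 1 = 2167

By the generalised pigeonhole principle, to guarantee some box contains ≥ r objects we need more than (r − 1) · k objects total. Threshold: n = (r − 1) · k + 1. With r = 39 and k = 57: n = 38 · 57 + 1 = 2166 + 1 = 2167. For n = 2166 = 38 · 57, we can put exactly 38 objects in every box, avoiding 39 in any single one — so 2167 is tight.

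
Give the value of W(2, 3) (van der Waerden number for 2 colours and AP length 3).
W(2, 3) = 9

Lower bound: the 2-colouring RRBBRRBB of {1, ..., 8} (R at positions {1, 2, 5, 6}, B at {3, 4, 7, 8}) contains no monochromatic 3-term AP, so W(2, 3) > 8. Upper bound: a case analysis on any 2-colouring of {1, ..., 9} forces such an AP. Hence W(2, 3) = 9.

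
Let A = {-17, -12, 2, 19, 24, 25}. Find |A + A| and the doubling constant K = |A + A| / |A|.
K = |A + A| / |A| = 20/6 = 10/3

Enumerate A + A = {a + b : a, b ∈ A}. With |A| = 6, there are |A|^2 = 36 ordered sum pairs; collecting distinct values, A + A = {-34, -29, -24, -15, -10, 2, 4, 7, 8, 12, 13, 21, 26, 27, 38, 43, 44, 48, 49, 50}, so |A + A| = 20. Thus K = 20/6 = 10/3. For comparison, the minimum possible |A + A| over all 6-element sets is 2·6 − 1 = 11 (so min K = 11/6), attained only by arithmetic progressions.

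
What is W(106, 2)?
W(106, 2) = 106 + 1 = 107

A 2-term AP is any pair of integers, so a monochromatic 2-AP exists iff some colour is used at least twice. With 106 colours, the colouring i ↦ i on {1, ..., 106} uses each colour once, avoiding any monochromatic pair, so W(106, 2) > 106. For {1, ..., 107}, pigeonhole forces two integers of the same colour, which form a monochromatic 2-AP. Hence W(106, 2) = 107.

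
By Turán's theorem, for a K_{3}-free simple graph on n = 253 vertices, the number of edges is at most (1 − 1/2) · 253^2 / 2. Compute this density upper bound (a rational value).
Turán density bound = (1/2) · 253^2/2 = 64009/4 ≈ 16002.25

Turán's theorem: ex(n, K_{r+1}) is achieved by the complete r-partite Turán graph T(n, r) with parts as balanced as possible, and is at most (1 − 1/r) · n^2/2. For r = 2, n = 253: the density bound is (1/2) · 64009/2 = 64009/4 ≈ 16002.25. The integer-valued extremum is e(T(253, 2)) = 16002, which is strictly less than the density bound 64009/4 since 2 ∤ 253 (the parts of T(253, 2) cannot all be equal).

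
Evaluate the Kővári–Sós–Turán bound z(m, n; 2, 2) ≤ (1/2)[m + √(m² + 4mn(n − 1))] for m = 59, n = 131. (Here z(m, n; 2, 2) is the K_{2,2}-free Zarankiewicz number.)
z(59, 131; 2, 2) ≤ (1/2)[59 + √(59² + 4·59·131·130)] = (1/2)[59 + √4022561] = 1032.3162

Kővári–Sós–Turán: let r_1, ..., r_59 be the row sums and z = Σ r_i the total number of 1s. Each pair of columns can share at most one row with both entries 1 (else a 2×2 all-ones block appears), so Σ_i C(r_i, 2) ≤ C(131, 2) = 8515. By convexity Σ_i C(r_i, 2) ≥ 59·C(z/59, 2) = z(z − 59)/(2·59), giving z² − 59z − 59·131·130 ≤ 0 and hence z ≤ (1/2)[59 + √(3481 + 4·1004770)] = (1/2)[59 + √4022561] ≈ (1/2)(59 + 2005.6323) = 1032.3162.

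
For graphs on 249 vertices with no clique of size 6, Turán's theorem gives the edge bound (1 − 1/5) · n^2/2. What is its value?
Turán density bound = (4/5) · 249^2/2 = 124002/5 ≈ 24800.4

Turán's theorem: ex(n, K_{r+1}) is achieved by the complete r-partite Turán graph T(n, r) with parts as balanced as possible, and is at most (1 − 1/r) · n^2/2. For r = 5, n = 249: the density bound is (4/5) · 62001/2 = 124002/5 ≈ 24800.4. The integer-valued extremum is e(T(249, 5)) = 24800, which is strictly less than the density bound 124002/5 since 5 ∤ 249 (the parts of T(249, 5) cannot all be equal).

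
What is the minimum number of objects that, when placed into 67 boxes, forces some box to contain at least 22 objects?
n = (22 − 1)·67 + 1 = 1408

By the generalised pigeonhole principle, to guarantee some box contains ≥ r objects we need more than (r − 1) · k objects total. Threshold: n = (r − 1) · k + 1. With r = 22 and k = 67: n = 21 · 67 + 1 = 1407 + 1 = 1408. For n = 1407 = 21 · 67, we can put exactly 21 objects in every box, avoiding 22 in any single one — so 1408 is tight.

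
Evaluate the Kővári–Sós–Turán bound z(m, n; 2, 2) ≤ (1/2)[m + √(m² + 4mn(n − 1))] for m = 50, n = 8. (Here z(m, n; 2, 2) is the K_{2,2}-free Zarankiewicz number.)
z(50, 8; 2, 2) ≤ (1/2)[50 + √(50² + 4·50·8·7)] = (1/2)[50 + √13700] = 83.5235

Kővári–Sós–Turán: let r_1, ..., r_50 be the row sums and z = Σ r_i the total number of 1s. Each pair of columns can share at most one row with both entries 1 (else a 2×2 all-ones block appears), so Σ_i C(r_i, 2) ≤ C(8, 2) = 28. By convexity Σ_i C(r_i, 2) ≥ 50·C(z/50, 2) = z(z − 50)/(2·50), giving z² − 50z − 50·8·7 ≤ 0 and hence z ≤ (1/2)[50 + √(2500 + 4·2800)] = (1/2)[50 + √13700] ≈ (1/2)(50 + 117.047) = 83.5235.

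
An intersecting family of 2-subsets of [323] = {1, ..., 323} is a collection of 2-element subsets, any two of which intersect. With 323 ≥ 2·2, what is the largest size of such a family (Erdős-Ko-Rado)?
max |F| = C(322, 1) = 322

The Erdős-Ko-Rado theorem states: for n ≥ 2k, an intersecting family of k-subsets of an n-element set has size at most C(n − 1, k − 1), with equality for 'star' families {A ⊆ [n] : |A| = k, i ∈ A} (fix an element i). For n = 323, k = 2: C(322, 1) = 322.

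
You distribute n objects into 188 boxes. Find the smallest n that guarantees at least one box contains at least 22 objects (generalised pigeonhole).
n = (22 − 1)·188 + 1 = 3949

By the generalised pigeonhole principle, to guarantee some box contains ≥ r objects we need more than (r − 1) · k objects total. Threshold: n = (r − 1) · k + 1. With r = 22 and k = 188: n = 21 · 188 + 1 = 3948 + 1 = 3949. For n = 3948 = 21 · 188, we can put exactly 21 objects in every box, avoiding 22 in any single one — so 3949 is tight.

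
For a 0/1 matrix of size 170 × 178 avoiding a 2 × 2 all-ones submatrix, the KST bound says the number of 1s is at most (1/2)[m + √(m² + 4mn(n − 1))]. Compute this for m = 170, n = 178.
z(170, 178; 2, 2) ≤ (1/2)[170 + √(170² + 4·170·178·177)] = (1/2)[170 + √21452980] = 2400.8681

Kővári–Sós–Turán: let r_1, ..., r_170 be the row sums and z = Σ r_i the total number of 1s. Each pair of columns can share at most one row with both entries 1 (else a 2×2 all-ones block appears), so Σ_i C(r_i, 2) ≤ C(178, 2) = 15753. By convexity Σ_i C(r_i, 2) ≥ 170·C(z/170, 2) = z(z − 170)/(2·170), giving z² − 170z − 170·178·177 ≤ 0 and hence z ≤ (1/2)[170 + √(28900 + 4·5356020)] = (1/2)[170 + √21452980] ≈ (1/2)(170 + 4631.7362) = 2400.8681.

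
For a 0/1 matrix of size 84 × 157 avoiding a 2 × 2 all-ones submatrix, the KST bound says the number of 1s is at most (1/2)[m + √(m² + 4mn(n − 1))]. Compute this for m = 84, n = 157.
z(84, 157; 2, 2) ≤ (1/2)[84 + √(84² + 4·84·157·156)] = (1/2)[84 + √8236368] = 1476.9537

Kővári–Sós–Turán: let r_1, ..., r_84 be the row sums and z = Σ r_i the total number of 1s. Each pair of columns can share at most one row with both entries 1 (else a 2×2 all-ones block appears), so Σ_i C(r_i, 2) ≤ C(157, 2) = 12246. By convexity Σ_i C(r_i, 2) ≥ 84·C(z/84, 2) = z(z − 84)/(2·84), giving z² − 84z − 84·157·156 ≤ 0 and hence z ≤ (1/2)[84 + √(7056 + 4·2057328)] = (1/2)[84 + √8236368] ≈ (1/2)(84 + 2869.9073) = 1476.9537.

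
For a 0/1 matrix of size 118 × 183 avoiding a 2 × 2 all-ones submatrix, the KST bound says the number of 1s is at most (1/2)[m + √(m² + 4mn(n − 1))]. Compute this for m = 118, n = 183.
z(118, 183; 2, 2) ≤ (1/2)[118 + √(118² + 4·118·183·182)] = (1/2)[118 + √15734356] = 2042.3278

Kővári–Sós–Turán: let r_1, ..., r_118 be the row sums and z = Σ r_i the total number of 1s. Each pair of columns can share at most one row with both entries 1 (else a 2×2 all-ones block appears), so Σ_i C(r_i, 2) ≤ C(183, 2) = 16653. By convexity Σ_i C(r_i, 2) ≥ 118·C(z/118, 2) = z(z − 118)/(2·118), giving z² − 118z − 118·183·182 ≤ 0 and hence z ≤ (1/2)[118 + √(13924 + 4·3930108)] = (1/2)[118 + √15734356] ≈ (1/2)(118 + 3966.6555) = 2042.3278.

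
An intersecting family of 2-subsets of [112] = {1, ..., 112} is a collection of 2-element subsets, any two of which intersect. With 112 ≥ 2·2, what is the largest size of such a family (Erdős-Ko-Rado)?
max |F| = C(111, 1) = 111

The Erdős-Ko-Rado theorem states: for n ≥ 2k, an intersecting family of k-subsets of an n-element set has size at most C(n − 1, k − 1), with equality for 'star' families {A ⊆ [n] : |A| = k, i ∈ A} (fix an element i). For n = 112, k = 2: C(111, 1) = 111.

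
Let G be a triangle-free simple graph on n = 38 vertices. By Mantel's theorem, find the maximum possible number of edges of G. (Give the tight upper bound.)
ex(38, K_3) = ⌊38^2/4⌋ = 361

Mantel (1907): a triangle-free graph on n vertices has at most ⌊n^2/4⌋ edges, with equality for the complete bipartite graph K_{⌊n/2⌋, ⌈n/2⌉}. For n = 38: ⌊38^2/4⌋ = ⌊1444/4⌋ = 361. The extremal graph is K_{19, 19}, which has 19·19 = 361 edges.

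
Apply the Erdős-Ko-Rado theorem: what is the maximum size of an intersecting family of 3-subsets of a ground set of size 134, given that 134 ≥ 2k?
max |F| = C(133, 2) = 8778

Erdős-Ko-Rado (1961): when n ≥ 2k, max |F| = C(n−1, k−1). The bound is attained by the star {A : i ∈ A} for any fixed i ∈ [n]. Here C(134−1, 3−1) = C(133, 2) = 8778.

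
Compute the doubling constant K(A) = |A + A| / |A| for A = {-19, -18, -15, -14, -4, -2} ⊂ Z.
K = |A + A| / |A| = 20/6 = 10/3

Enumerate A + A = {a + b : a, b ∈ A}. With |A| = 6, there are |A|^2 = 36 ordered sum pairs; collecting distinct values, A + A = {-38, -37, -36, -34, -33, -32, -30, -29, -28, -23, -22, -21, -20, -19, -18, -17, -16, -8, -6, -4}, so |A + A| = 20. Thus K = 20/6 = 10/3. For comparison, the minimum possible |A + A| over all 6-element sets is 2·6 − 1 = 11 (so min K = 11/6), attained only by arithmetic progressions.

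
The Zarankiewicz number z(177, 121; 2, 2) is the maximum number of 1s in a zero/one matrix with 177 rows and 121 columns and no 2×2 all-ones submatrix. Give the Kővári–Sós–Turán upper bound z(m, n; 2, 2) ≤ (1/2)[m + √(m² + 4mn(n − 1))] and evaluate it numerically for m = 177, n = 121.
z(177, 121; 2, 2) ≤ (1/2)[177 + √(177² + 4·177·121·120)] = (1/2)[177 + √10311489] = 1694.0754

Kővári–Sós–Turán: let r_1, ..., r_177 be the row sums and z = Σ r_i the total number of 1s. Each pair of columns can share at most one row with both entries 1 (else a 2×2 all-ones block appears), so Σ_i C(r_i, 2) ≤ C(121, 2) = 7260. By convexity Σ_i C(r_i, 2) ≥ 177·C(z/177, 2) = z(z − 177)/(2·177), giving z² − 177z − 177·121·120 ≤ 0 and hence z ≤ (1/2)[177 + √(31329 + 4·2570040)] = (1/2)[177 + √10311489] ≈ (1/2)(177 + 3211.1507) = 1694.0754.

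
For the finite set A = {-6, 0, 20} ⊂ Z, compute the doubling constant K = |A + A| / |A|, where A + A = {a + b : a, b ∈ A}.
K = |A + A| / |A| = 6/3 = 2

Enumerate A + A = {a + b : a, b ∈ A}. With |A| = 3, there are |A|^2 = 9 ordered sum pairs; collecting distinct values, A + A = {-12, -6, 0, 14, 20, 40}, so |A + A| = 6. Thus K = 6/3 = 2. For comparison, the minimum possible |A + A| over all 3-element sets is 2·3 − 1 = 5 (so min K = 5/3), attained only by arithmetic progressions.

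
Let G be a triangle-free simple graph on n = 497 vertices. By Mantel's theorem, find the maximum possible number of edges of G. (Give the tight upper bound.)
ex(497, K_3) = ⌊497^2/4⌋ = 61752

Mantel (1907): a triangle-free graph on n vertices has at most ⌊n^2/4⌋ edges, with equality for the complete bipartite graph K_{⌊n/2⌋, ⌈n/2⌉}. For n = 497: ⌊497^2/4⌋ = ⌊247009/4⌋ = 61752. The extremal graph is K_{248, 249}, which has 248·249 = 61752 edges.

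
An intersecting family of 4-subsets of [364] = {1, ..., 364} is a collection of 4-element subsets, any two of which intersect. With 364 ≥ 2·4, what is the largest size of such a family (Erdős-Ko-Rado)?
max |F| = C(363, 3) = 7906261

The Erdős-Ko-Rado theorem states: for n ≥ 2k, an intersecting family of k-subsets of an n-element set has size at most C(n − 1, k − 1), with equality for 'star' families {A ⊆ [n] : |A| = k, i ∈ A} (fix an element i). For n = 364, k = 4: C(363, 3) = 7906261.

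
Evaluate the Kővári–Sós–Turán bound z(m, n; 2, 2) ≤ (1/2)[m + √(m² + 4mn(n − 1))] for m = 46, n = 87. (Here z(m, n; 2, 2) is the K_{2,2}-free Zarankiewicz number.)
z(46, 87; 2, 2) ≤ (1/2)[46 + √(46² + 4·46·87·86)] = (1/2)[46 + √1378804] = 610.1124

Kővári–Sós–Turán: let r_1, ..., r_46 be the row sums and z = Σ r_i the total number of 1s. Each pair of columns can share at most one row with both entries 1 (else a 2×2 all-ones block appears), so Σ_i C(r_i, 2) ≤ C(87, 2) = 3741. By convexity Σ_i C(r_i, 2) ≥ 46·C(z/46, 2) = z(z − 46)/(2·46), giving z² − 46z − 46·87·86 ≤ 0 and hence z ≤ (1/2)[46 + √(2116 + 4·344172)] = (1/2)[46 + √1378804] ≈ (1/2)(46 + 1174.2249) = 610.1124.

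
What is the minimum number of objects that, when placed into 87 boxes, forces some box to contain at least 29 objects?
n = (29 − 1)·87 + 1 = 2437

By the generalised pigeonhole principle, to guarantee some box contains ≥ r objects we need more than (r − 1) · k objects total. Threshold: n = (r − 1) · k + 1. With r = 29 and k = 87: n = 28 · 87 + 1 = 2436 + 1 = 2437. For n = 2436 = 28 · 87, we can put exactly 28 objects in every box, avoiding 29 in any single one — so 2437 is tight.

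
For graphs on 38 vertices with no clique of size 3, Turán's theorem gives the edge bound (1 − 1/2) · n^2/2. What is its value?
Turán density bound = (1/2) · 38^2/2 = 361

Turán's theorem: ex(n, K_{r+1}) is achieved by the complete r-partite Turán graph T(n, r) with parts as balanced as possible, and is at most (1 − 1/r) · n^2/2. For r = 2, n = 38: the density bound is (1/2) · 1444/2 = 361. Since 2 ∣ 38, the Turán graph T(38, 2) has parts of equal size 19, and its edge count e(T(38, 2)) = 361 attains the density bound exactly.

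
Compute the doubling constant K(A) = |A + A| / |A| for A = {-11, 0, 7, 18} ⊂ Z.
K = |A + A| / |A| = 9/4

Enumerate A + A = {a + b : a, b ∈ A}. With |A| = 4, there are |A|^2 = 16 ordered sum pairs; collecting distinct values, A + A = {-22, -11, -4, 0, 7, 14, 18, 25, 36}, so |A + A| = 9. Thus K = 9/4. For comparison, the minimum possible |A + A| over all 4-element sets is 2·4 − 1 = 7 (so min K = 7/4), attained only by arithmetic progressions.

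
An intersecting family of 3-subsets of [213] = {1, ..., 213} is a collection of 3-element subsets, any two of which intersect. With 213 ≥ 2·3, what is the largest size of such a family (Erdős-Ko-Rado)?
max |F| = C(212, 2) = 22366

Erdős-Ko-Rado (1961): when n ≥ 2k, max |F| = C(n−1, k−1). The bound is attained by the star {A : i ∈ A} for any fixed i ∈ [n]. Here C(213−1, 3−1) = C(212, 2) = 22366.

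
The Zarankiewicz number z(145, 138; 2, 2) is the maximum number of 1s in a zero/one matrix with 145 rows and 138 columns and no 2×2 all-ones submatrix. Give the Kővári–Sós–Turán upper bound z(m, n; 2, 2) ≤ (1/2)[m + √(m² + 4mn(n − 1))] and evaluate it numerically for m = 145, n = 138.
z(145, 138; 2, 2) ≤ (1/2)[145 + √(145² + 4·145·138·137)] = (1/2)[145 + √10986505] = 1729.7949

Kővári–Sós–Turán: let r_1, ..., r_145 be the row sums and z = Σ r_i the total number of 1s. Each pair of columns can share at most one row with both entries 1 (else a 2×2 all-ones block appears), so Σ_i C(r_i, 2) ≤ C(138, 2) = 9453. By convexity Σ_i C(r_i, 2) ≥ 145·C(z/145, 2) = z(z − 145)/(2·145), giving z² − 145z − 145·138·137 ≤ 0 and hence z ≤ (1/2)[145 + √(21025 + 4·2741370)] = (1/2)[145 + √10986505] ≈ (1/2)(145 + 3314.5897) = 1729.7949.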